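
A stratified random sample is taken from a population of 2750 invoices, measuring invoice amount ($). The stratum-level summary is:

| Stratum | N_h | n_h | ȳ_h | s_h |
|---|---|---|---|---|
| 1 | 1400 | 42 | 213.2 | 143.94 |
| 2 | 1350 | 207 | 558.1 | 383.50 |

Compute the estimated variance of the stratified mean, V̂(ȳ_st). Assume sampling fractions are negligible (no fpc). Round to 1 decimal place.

V̂(ȳ_st) ≈ 299.1

V̂(ȳ_st) = Σ W_h² s_h²/n_h, with W_h = N_h/N and N = 2750:
  stratum 1: (1400/2750)²·143.94²/42 = 127.851
  stratum 2: (1350/2750)²·383.50²/207 = 171.223
V̂(ȳ_st) = 299.074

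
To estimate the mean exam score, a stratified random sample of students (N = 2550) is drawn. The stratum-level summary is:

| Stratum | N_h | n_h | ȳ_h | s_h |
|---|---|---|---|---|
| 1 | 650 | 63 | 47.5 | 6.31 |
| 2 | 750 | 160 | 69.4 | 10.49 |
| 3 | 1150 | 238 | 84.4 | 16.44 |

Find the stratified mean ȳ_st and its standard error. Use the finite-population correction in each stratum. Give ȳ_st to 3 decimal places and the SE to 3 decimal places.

ȳ_st ≈ 70.582, SE ≈ 0.517

ȳ_st = Σ W_h ȳ_h = (650·47.5 + 750·69.4 + 1150·84.4)/2550 = 70.58235
V̂(ȳ_st) = Σ W_h² (1 − n_h/N_h) s_h²/n_h, with W_h = N_h/N and N = 2550:
  stratum 1: (650/2550)²·(1 − 63/650)·6.31²/63 = 0.0370842
  stratum 2: (750/2550)²·(1 − 160/750)·10.49²/160 = 0.0468019
  stratum 3: (1150/2550)²·(1 − 238/1150)·16.44²/238 = 0.183164
V̂(ȳ_st) = 0.26705
SE(ȳ_st) = √0.26705 = 0.516769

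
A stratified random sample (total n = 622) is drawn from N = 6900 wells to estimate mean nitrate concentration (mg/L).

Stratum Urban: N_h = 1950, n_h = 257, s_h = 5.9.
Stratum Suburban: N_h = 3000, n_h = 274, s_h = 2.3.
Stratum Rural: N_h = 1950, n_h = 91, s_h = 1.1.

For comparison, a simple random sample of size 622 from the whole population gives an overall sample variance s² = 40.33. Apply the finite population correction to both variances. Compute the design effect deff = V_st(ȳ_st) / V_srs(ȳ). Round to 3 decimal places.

V̂(ȳ_st) = Σ W_h² (1 − n_h/N_h) s_h²/n_h, with W_h = N_h/N and N = 6900:
  stratum Urban: (1950/6900)²·(1 − 257/1950)·5.9²/257 = 0.00939213
  stratum Suburban: (3000/6900)²·(1 − 274/3000)·2.3²/274 = 0.0033163
  stratum Rural: (1950/6900)²·(1 − 91/1950)·1.1²/91 = 0.00101242
V_st = 0.0137209
V_srs = (1 − 622/6900)·40.33/622 = 0.0589943
deff = V_st / V_srs = 0.0137209/0.0589943 = 0.2326

deff ≈ 0.233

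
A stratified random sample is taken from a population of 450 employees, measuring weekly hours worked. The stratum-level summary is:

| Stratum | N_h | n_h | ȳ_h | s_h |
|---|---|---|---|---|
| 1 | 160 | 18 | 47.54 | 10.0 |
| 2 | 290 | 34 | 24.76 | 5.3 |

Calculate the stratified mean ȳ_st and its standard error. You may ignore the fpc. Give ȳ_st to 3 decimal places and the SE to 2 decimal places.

ȳ_st ≈ 32.860, SE ≈ 1.02

ȳ_st = Σ W_h ȳ_h = (160·47.54 + 290·24.76)/450 = 32.85956
V̂(ȳ_st) = Σ W_h² s_h²/n_h, with W_h = N_h/N and N = 450:
  stratum 1: (160/450)²·10.0²/18 = 0.702332
  stratum 2: (290/450)²·5.3²/34 = 0.343118
V̂(ȳ_st) = 1.04545
SE(ȳ_st) = √1.04545 = 1.02247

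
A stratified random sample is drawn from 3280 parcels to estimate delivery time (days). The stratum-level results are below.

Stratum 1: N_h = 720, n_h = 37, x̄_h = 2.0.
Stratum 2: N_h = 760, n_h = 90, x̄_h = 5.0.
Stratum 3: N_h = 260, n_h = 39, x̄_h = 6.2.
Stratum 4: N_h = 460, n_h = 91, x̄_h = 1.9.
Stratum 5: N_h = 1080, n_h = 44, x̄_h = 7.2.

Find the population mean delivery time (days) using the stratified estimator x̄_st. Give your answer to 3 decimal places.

x̄_st ≈ 4.726

N = Σ N_h = 3280. Stratum weights W_h = N_h/N.
x̄_st = (720·2.0 + 760·5.0 + 260·6.2 + 460·1.9 + 1080·7.2) / 3280 = 4.72622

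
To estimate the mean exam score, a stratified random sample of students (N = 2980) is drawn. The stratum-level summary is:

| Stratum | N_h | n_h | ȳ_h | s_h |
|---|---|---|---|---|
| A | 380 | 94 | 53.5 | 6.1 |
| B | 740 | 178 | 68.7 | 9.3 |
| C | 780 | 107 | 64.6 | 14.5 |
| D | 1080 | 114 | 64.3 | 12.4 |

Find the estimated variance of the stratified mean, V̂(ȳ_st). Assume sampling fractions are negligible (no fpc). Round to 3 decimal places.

V̂(ȳ_st) = Σ W_h² s_h²/n_h, with W_h = N_h/N and N = 2980:
  stratum A: (380/2980)²·6.1²/94 = 0.00643675
  stratum B: (740/2980)²·9.3²/178 = 0.0299624
  stratum C: (780/2980)²·14.5²/107 = 0.13462
  stratum D: (1080/2980)²·12.4²/114 = 0.177155
V̂(ȳ_st) = 0.348174

V̂(ȳ_st) ≈ 0.348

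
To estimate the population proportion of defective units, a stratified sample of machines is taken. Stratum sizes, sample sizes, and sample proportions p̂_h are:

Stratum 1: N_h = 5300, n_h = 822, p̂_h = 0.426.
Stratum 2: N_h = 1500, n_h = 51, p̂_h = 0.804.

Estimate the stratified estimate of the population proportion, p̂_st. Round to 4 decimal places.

N = 6800; stratum weights W_h = N_h/N.
p̂_st = Σ W_h p̂_h = (5300·0.426 + 1500·0.804)/6800 = 0.50938

p̂_st ≈ 0.5094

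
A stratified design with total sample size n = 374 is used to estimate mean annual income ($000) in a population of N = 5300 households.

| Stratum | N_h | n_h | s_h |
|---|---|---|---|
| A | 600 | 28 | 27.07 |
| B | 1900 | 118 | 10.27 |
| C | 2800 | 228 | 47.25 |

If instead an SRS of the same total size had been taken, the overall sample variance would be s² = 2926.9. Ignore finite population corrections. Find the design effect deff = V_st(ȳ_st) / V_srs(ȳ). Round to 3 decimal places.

deff ≈ 0.407

V̂(ȳ_st) = Σ W_h² s_h²/n_h, with W_h = N_h/N and N = 5300:
  stratum A: (600/5300)²·27.07²/28 = 0.335405
  stratum B: (1900/5300)²·10.27²/118 = 0.114872
  stratum C: (2800/5300)²·47.25²/228 = 2.73296
V_st = 3.18324
V_srs = s²/n = 2926.9/374 = 7.82594
deff = V_st / V_srs = 3.18324/7.82594 = 0.4068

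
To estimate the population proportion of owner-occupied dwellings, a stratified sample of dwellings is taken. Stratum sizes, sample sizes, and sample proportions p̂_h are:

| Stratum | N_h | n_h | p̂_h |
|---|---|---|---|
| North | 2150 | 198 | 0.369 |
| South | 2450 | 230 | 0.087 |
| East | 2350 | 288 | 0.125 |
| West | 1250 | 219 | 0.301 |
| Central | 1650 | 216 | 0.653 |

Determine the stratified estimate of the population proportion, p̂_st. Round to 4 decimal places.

p̂_st ≈ 0.2796

N = 9850; stratum weights W_h = N_h/N.
p̂_st = Σ W_h p̂_h = (2150·0.369 + 2450·0.087 + 2350·0.125 + 1250·0.301 + 1650·0.653)/9850 = 0.27959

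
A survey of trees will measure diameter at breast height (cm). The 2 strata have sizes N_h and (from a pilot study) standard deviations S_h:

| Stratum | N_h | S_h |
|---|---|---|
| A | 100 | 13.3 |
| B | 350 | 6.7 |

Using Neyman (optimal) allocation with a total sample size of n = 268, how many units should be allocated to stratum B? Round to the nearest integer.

171

Neyman allocation: n_h = n · N_h S_h / Σ N_i S_i, with n = 268.
  stratum A: N_h·S_h = 100·13.3 = 1330.00
  stratum B: N_h·S_h = 350·6.7 = 2345.00
Σ N_h S_h = 3675.00
n for stratum B = 268·2345.00/3675.00 = 171.010 → 171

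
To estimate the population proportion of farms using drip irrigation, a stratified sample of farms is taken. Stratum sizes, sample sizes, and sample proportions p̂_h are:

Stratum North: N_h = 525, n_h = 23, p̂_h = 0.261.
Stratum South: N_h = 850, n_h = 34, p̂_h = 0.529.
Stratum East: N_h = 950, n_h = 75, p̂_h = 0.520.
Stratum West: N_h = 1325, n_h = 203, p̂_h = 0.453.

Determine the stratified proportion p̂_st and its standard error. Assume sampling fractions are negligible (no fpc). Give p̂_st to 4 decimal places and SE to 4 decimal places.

p̂_st ≈ 0.4605, SE ≈ 0.0313

N = 3650; stratum weights W_h = N_h/N.
p̂_st = Σ W_h p̂_h = (525·0.261 + 850·0.529 + 950·0.520 + 1325·0.453)/3650 = 0.46052
V̂(p̂_st) = Σ W_h² p̂_h(1−p̂_h)/(n_h−1):
  stratum North: (525/3650)²·0.261·0.739/22 = 0.000181382
  stratum South: (850/3650)²·0.529·0.471/33 = 0.000409463
  stratum East: (950/3650)²·0.520·0.480/74 = 0.000228494
  stratum West: (1325/3650)²·0.453·0.547/202 = 0.000161652
V̂(p̂_st) = 0.000980991; SE = √V̂ = 0.0313208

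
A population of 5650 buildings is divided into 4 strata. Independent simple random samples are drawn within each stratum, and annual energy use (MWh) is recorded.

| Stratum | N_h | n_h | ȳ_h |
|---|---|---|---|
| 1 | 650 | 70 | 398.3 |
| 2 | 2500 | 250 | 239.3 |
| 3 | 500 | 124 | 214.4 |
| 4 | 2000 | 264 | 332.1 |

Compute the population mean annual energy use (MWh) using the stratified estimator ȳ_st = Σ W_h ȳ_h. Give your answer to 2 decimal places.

ȳ_st ≈ 288.24

N = Σ N_h = 5650. Stratum weights W_h = N_h/N.
ȳ_st = (650·398.3 + 2500·239.3 + 500·214.4 + 2000·332.1) / 5650 = 288.2381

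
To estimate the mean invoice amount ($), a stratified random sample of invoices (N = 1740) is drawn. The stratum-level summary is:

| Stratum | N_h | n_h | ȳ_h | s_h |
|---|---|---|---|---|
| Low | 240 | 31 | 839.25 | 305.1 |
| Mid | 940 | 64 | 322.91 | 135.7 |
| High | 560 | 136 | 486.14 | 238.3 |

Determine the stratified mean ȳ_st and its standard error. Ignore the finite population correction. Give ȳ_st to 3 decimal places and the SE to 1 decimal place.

ȳ_st ≈ 446.663, SE ≈ 13.6

ȳ_st = Σ W_h ȳ_h = (240·839.25 + 940·322.91 + 560·486.14)/1740 = 446.66310
V̂(ȳ_st) = Σ W_h² s_h²/n_h, with W_h = N_h/N and N = 1740:
  stratum Low: (240/1740)²·305.1²/31 = 57.1277
  stratum Mid: (940/1740)²·135.7²/64 = 83.9725
  stratum High: (560/1740)²·238.3²/136 = 43.2501
V̂(ȳ_st) = 184.35
SE(ȳ_st) = √184.35 = 13.5776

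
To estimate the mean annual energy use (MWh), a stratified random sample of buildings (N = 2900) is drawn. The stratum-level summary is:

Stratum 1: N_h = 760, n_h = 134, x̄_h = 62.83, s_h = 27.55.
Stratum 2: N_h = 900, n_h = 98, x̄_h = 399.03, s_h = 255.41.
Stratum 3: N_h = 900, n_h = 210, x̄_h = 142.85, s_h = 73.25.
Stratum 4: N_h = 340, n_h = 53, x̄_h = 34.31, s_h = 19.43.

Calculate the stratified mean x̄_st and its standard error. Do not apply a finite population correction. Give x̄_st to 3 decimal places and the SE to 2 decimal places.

x̄_st = Σ W_h x̄_h = (760·62.83 + 900·399.03 + 900·142.85 + 340·34.31)/2900 = 188.65800
V̂(x̄_st) = Σ W_h² s_h²/n_h, with W_h = N_h/N and N = 2900:
  stratum 1: (760/2900)²·27.55²/134 = 0.389018
  stratum 2: (900/2900)²·255.41²/98 = 64.1119
  stratum 3: (900/2900)²·73.25²/210 = 2.46085
  stratum 4: (340/2900)²·19.43²/53 = 0.097911
V̂(x̄_st) = 67.0597
SE(x̄_st) = √67.0597 = 8.189

x̄_st ≈ 188.658, SE ≈ 8.19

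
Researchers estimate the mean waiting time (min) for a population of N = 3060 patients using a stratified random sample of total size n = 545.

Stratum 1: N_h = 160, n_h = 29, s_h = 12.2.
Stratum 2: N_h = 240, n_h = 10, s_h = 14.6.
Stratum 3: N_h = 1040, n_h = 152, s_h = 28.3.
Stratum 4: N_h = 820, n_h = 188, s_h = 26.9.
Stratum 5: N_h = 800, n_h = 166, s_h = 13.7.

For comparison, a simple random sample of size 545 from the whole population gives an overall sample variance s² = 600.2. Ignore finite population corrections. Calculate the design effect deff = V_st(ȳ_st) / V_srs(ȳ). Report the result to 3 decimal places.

V̂(ȳ_st) = Σ W_h² s_h²/n_h, with W_h = N_h/N and N = 3060:
  stratum 1: (160/3060)²·12.2²/29 = 0.014032
  stratum 2: (240/3060)²·14.6²/10 = 0.131125
  stratum 3: (1040/3060)²·28.3²/152 = 0.60863
  stratum 4: (820/3060)²·26.9²/188 = 0.276396
  stratum 5: (800/3060)²·13.7²/166 = 0.0772805
V_st = 1.10746
V_srs = s²/n = 600.2/545 = 1.10128
deff = V_st / V_srs = 1.10746/1.10128 = 1.0056

deff ≈ 1.006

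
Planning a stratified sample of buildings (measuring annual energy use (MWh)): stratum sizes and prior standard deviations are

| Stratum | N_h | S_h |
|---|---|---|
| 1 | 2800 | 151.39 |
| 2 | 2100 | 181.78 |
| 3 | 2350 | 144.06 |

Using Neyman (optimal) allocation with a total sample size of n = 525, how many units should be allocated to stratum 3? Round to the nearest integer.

155

Neyman allocation: n_h = n · N_h S_h / Σ N_i S_i, with n = 525.
  stratum 1: N_h·S_h = 2800·151.39 = 423892.00
  stratum 2: N_h·S_h = 2100·181.78 = 381738.00
  stratum 3: N_h·S_h = 2350·144.06 = 338541.00
Σ N_h S_h = 1144171.00
n for stratum 3 = 525·338541.00/1144171.00 = 155.339 → 155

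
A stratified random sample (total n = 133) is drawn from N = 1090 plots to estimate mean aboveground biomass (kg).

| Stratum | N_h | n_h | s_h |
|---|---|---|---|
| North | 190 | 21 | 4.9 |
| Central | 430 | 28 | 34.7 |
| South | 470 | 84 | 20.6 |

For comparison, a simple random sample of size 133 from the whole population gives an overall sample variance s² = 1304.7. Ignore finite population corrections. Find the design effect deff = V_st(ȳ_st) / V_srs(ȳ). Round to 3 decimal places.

V̂(ȳ_st) = Σ W_h² s_h²/n_h, with W_h = N_h/N and N = 1090:
  stratum North: (190/1090)²·4.9²/21 = 0.0347398
  stratum Central: (430/1090)²·34.7²/28 = 6.69245
  stratum South: (470/1090)²·20.6²/84 = 0.939286
V_st = 7.66647
V_srs = s²/n = 1304.7/133 = 9.80977
deff = V_st / V_srs = 7.66647/9.80977 = 0.7815

deff ≈ 0.782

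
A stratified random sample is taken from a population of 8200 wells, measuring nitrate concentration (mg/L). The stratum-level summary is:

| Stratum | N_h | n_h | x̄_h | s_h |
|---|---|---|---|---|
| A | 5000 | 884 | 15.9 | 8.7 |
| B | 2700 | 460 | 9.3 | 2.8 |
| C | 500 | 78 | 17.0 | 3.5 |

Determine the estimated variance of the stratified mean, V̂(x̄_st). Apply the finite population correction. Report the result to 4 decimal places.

V̂(x̄_st) ≈ 0.0282

V̂(x̄_st) = Σ W_h² (1 − n_h/N_h) s_h²/n_h, with W_h = N_h/N and N = 8200:
  stratum A: (5000/8200)²·(1 − 884/5000)·8.7²/884 = 0.0262062
  stratum B: (2700/8200)²·(1 − 460/2700)·2.8²/460 = 0.001533
  stratum C: (500/8200)²·(1 − 78/500)·3.5²/78 = 0.000492829
V̂(x̄_st) = 0.028232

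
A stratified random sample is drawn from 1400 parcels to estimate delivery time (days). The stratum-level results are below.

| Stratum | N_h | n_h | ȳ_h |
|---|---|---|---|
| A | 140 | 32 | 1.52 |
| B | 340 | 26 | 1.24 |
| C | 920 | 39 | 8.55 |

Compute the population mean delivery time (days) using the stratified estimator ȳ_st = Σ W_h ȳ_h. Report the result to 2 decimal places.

ȳ_st ≈ 6.07

N = Σ N_h = 1400. Stratum weights W_h = N_h/N.
ȳ_st = (140·1.52 + 340·1.24 + 920·8.55) / 1400 = 6.0717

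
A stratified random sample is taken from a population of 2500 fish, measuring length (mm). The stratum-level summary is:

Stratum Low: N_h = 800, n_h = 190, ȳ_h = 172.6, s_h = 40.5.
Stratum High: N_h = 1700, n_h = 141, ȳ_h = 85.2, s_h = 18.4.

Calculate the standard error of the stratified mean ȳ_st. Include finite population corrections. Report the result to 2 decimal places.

SE(ȳ_st) ≈ 1.30

V̂(ȳ_st) = Σ W_h² (1 − n_h/N_h) s_h²/n_h, with W_h = N_h/N and N = 2500:
  stratum Low: (800/2500)²·(1 − 190/800)·40.5²/190 = 0.674056
  stratum High: (1700/2500)²·(1 − 141/1700)·18.4²/141 = 1.0182
V̂(ȳ_st) = 1.69225
SE(ȳ_st) = √1.69225 = 1.30087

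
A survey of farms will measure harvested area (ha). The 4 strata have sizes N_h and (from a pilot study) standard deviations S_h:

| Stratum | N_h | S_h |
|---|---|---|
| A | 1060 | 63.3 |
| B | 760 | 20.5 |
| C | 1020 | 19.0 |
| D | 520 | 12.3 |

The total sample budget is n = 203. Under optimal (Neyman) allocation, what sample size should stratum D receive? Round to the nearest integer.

Neyman allocation: n_h = n · N_h S_h / Σ N_i S_i, with n = 203.
  stratum A: N_h·S_h = 1060·63.3 = 67098.00
  stratum B: N_h·S_h = 760·20.5 = 15580.00
  stratum C: N_h·S_h = 1020·19.0 = 19380.00
  stratum D: N_h·S_h = 520·12.3 = 6396.00
Σ N_h S_h = 108454.00
n for stratum D = 203·6396.00/108454.00 = 11.972 → 12

12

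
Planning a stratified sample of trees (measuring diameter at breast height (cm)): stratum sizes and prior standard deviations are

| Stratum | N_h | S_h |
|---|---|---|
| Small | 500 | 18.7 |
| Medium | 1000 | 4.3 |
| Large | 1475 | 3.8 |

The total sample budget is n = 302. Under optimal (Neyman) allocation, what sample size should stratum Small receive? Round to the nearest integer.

147

Neyman allocation: n_h = n · N_h S_h / Σ N_i S_i, with n = 302.
  stratum Small: N_h·S_h = 500·18.7 = 9350.00
  stratum Medium: N_h·S_h = 1000·4.3 = 4300.00
  stratum Large: N_h·S_h = 1475·3.8 = 5605.00
Σ N_h S_h = 19255.00
n for stratum Small = 302·9350.00/19255.00 = 146.648 → 147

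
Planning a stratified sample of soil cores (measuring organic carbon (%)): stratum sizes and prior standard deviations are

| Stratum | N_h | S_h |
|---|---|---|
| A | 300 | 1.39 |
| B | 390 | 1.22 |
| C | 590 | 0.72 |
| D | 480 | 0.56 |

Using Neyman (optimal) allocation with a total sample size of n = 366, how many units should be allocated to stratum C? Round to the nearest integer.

Neyman allocation: n_h = n · N_h S_h / Σ N_i S_i, with n = 366.
  stratum A: N_h·S_h = 300·1.39 = 417.00
  stratum B: N_h·S_h = 390·1.22 = 475.80
  stratum C: N_h·S_h = 590·0.72 = 424.80
  stratum D: N_h·S_h = 480·0.56 = 268.80
Σ N_h S_h = 1586.40
n for stratum C = 366·424.80/1586.40 = 98.006 → 98

98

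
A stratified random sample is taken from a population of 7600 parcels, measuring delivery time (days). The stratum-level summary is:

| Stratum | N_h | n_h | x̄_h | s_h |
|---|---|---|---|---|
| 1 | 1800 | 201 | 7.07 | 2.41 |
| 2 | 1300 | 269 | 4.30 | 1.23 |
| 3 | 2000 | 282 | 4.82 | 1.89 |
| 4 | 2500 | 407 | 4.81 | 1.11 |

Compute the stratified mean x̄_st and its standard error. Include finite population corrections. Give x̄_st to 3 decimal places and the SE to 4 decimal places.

x̄_st = Σ W_h x̄_h = (1800·7.07 + 1300·4.30 + 2000·4.82 + 2500·4.81)/7600 = 5.26066
V̂(x̄_st) = Σ W_h² (1 − n_h/N_h) s_h²/n_h, with W_h = N_h/N and N = 7600:
  stratum 1: (1800/7600)²·(1 − 201/1800)·2.41²/201 = 0.0014399
  stratum 2: (1300/7600)²·(1 − 269/1300)·1.23²/269 = 0.000130507
  stratum 3: (2000/7600)²·(1 − 282/2000)·1.89²/282 = 0.00075353
  stratum 4: (2500/7600)²·(1 − 407/2500)·1.11²/407 = 0.000274242
V̂(x̄_st) = 0.00259818
SE(x̄_st) = √0.00259818 = 0.0509723

x̄_st ≈ 5.261, SE ≈ 0.0510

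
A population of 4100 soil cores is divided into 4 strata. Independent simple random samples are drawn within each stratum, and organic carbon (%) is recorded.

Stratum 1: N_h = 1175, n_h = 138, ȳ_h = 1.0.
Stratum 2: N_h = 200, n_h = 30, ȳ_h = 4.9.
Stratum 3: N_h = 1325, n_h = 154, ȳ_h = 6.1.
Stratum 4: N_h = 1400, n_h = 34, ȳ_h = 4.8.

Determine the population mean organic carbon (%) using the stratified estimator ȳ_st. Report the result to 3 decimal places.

ȳ_st ≈ 4.136

N = Σ N_h = 4100. Stratum weights W_h = N_h/N.
ȳ_st = (1175·1.0 + 200·4.9 + 1325·6.1 + 1400·4.8) / 4100 = 4.13598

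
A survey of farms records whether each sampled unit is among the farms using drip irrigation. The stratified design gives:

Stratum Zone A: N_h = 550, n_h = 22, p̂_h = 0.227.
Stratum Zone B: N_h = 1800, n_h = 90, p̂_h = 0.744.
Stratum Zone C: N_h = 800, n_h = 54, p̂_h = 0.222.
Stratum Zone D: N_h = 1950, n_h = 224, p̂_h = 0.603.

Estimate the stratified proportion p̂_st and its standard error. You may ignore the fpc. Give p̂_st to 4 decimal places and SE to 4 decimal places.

p̂_st ≈ 0.5525, SE ≈ 0.0245

N = 5100; stratum weights W_h = N_h/N.
p̂_st = Σ W_h p̂_h = (550·0.227 + 1800·0.744 + 800·0.222 + 1950·0.603)/5100 = 0.55245
V̂(p̂_st) = Σ W_h² p̂_h(1−p̂_h)/(n_h−1):
  stratum Zone A: (550/5100)²·0.227·0.773/21 = 9.71787e-05
  stratum Zone B: (1800/5100)²·0.744·0.256/89 = 0.00026658
  stratum Zone C: (800/5100)²·0.222·0.778/53 = 8.01856e-05
  stratum Zone D: (1950/5100)²·0.603·0.397/223 = 0.000156939
V̂(p̂_st) = 0.000600884; SE = √V̂ = 0.0245129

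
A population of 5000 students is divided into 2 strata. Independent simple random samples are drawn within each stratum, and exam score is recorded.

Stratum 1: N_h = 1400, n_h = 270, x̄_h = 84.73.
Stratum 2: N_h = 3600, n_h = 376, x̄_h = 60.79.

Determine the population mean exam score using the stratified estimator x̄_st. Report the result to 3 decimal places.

N = Σ N_h = 5000. Stratum weights W_h = N_h/N.
x̄_st = (1400·84.73 + 3600·60.79) / 5000 = 67.49320

x̄_st ≈ 67.493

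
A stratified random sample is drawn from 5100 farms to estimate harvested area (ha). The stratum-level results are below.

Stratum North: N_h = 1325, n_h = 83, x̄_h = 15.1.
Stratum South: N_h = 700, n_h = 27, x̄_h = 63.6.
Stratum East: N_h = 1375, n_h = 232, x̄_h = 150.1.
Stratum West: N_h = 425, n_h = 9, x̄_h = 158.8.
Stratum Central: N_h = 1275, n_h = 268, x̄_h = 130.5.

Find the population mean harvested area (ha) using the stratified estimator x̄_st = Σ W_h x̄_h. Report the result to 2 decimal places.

N = Σ N_h = 5100. Stratum weights W_h = N_h/N.
x̄_st = (1325·15.1 + 700·63.6 + 1375·150.1 + 425·158.8 + 1275·130.5) / 5100 = 98.9789

x̄_st ≈ 98.98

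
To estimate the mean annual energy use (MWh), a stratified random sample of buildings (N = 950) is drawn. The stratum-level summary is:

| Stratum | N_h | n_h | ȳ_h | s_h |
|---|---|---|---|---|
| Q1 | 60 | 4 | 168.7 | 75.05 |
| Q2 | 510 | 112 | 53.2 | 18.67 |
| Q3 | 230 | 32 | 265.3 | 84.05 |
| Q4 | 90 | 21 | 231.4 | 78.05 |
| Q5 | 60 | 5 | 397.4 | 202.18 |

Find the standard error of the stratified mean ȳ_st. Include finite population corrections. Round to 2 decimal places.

SE(ȳ_st) ≈ 7.00

V̂(ȳ_st) = Σ W_h² (1 − n_h/N_h) s_h²/n_h, with W_h = N_h/N and N = 950:
  stratum Q1: (60/950)²·(1 − 4/60)·75.05²/4 = 5.24244
  stratum Q2: (510/950)²·(1 − 112/510)·18.67²/112 = 0.699966
  stratum Q3: (230/950)²·(1 − 32/230)·84.05²/32 = 11.1396
  stratum Q4: (90/950)²·(1 − 21/90)·78.05²/21 = 1.99605
  stratum Q5: (60/950)²·(1 − 5/60)·202.18²/5 = 29.8932
V̂(ȳ_st) = 48.9713
SE(ȳ_st) = √48.9713 = 6.99795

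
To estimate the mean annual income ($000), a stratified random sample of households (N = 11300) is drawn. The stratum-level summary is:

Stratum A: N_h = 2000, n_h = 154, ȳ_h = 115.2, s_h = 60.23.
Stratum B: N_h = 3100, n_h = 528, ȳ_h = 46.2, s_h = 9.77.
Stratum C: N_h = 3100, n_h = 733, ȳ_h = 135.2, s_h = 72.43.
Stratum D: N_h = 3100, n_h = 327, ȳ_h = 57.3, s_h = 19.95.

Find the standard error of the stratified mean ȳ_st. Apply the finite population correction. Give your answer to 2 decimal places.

SE(ȳ_st) ≈ 1.09

V̂(ȳ_st) = Σ W_h² (1 − n_h/N_h) s_h²/n_h, with W_h = N_h/N and N = 11300:
  stratum A: (2000/11300)²·(1 − 154/2000)·60.23²/154 = 0.681098
  stratum B: (3100/11300)²·(1 − 528/3100)·9.77²/528 = 0.0112884
  stratum C: (3100/11300)²·(1 − 733/3100)·72.43²/733 = 0.411279
  stratum D: (3100/11300)²·(1 − 327/3100)·19.95²/327 = 0.0819394
V̂(ȳ_st) = 1.1856
SE(ȳ_st) = √1.1856 = 1.08885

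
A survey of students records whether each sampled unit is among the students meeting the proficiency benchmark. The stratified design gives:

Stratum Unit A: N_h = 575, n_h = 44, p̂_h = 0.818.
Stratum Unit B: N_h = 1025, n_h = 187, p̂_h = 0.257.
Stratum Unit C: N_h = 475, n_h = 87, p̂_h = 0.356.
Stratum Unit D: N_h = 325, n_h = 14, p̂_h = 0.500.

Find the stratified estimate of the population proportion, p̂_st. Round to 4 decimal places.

p̂_st ≈ 0.4439

N = 2400; stratum weights W_h = N_h/N.
p̂_st = Σ W_h p̂_h = (575·0.818 + 1025·0.257 + 475·0.356 + 325·0.500)/2400 = 0.44391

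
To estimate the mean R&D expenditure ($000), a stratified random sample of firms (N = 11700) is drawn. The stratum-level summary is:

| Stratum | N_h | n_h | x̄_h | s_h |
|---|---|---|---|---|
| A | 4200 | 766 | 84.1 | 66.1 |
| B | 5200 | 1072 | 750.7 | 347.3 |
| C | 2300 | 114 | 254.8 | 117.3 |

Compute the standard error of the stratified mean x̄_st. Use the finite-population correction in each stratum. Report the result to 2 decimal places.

V̂(x̄_st) = Σ W_h² (1 − n_h/N_h) s_h²/n_h, with W_h = N_h/N and N = 11700:
  stratum A: (4200/11700)²·(1 − 766/4200)·66.1²/766 = 0.600969
  stratum B: (5200/11700)²·(1 − 1072/5200)·347.3²/1072 = 17.6436
  stratum C: (2300/11700)²·(1 − 114/2300)·117.3²/114 = 4.433
V̂(x̄_st) = 22.6775
SE(x̄_st) = √22.6775 = 4.76209

SE(x̄_st) ≈ 4.76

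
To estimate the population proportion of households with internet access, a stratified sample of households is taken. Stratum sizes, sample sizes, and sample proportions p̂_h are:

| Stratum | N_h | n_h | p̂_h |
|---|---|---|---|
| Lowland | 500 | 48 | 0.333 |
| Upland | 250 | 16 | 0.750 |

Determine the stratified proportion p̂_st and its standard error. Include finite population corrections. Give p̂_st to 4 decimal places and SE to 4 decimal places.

N = 750; stratum weights W_h = N_h/N.
p̂_st = Σ W_h p̂_h = (500·0.333 + 250·0.750)/750 = 0.47200
V̂(p̂_st) = Σ W_h² (1 − n_h/N_h) p̂_h(1−p̂_h)/(n_h−1):
  stratum Lowland: (500/750)²·(1 − 48/500)·0.333·0.667/47 = 0.00189871
  stratum Upland: (250/750)²·(1 − 16/250)·0.750·0.250/15 = 0.0013
V̂(p̂_st) = 0.00319871; SE = √V̂ = 0.0565571

p̂_st ≈ 0.4720, SE ≈ 0.0566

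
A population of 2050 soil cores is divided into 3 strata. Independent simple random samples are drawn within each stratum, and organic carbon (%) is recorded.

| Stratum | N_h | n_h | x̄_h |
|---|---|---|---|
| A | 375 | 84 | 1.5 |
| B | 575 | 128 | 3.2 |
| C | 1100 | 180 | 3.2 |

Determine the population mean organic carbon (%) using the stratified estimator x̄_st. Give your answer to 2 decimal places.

x̄_st ≈ 2.89

N = Σ N_h = 2050. Stratum weights W_h = N_h/N.
x̄_st = (375·1.5 + 575·3.2 + 1100·3.2) / 2050 = 2.8890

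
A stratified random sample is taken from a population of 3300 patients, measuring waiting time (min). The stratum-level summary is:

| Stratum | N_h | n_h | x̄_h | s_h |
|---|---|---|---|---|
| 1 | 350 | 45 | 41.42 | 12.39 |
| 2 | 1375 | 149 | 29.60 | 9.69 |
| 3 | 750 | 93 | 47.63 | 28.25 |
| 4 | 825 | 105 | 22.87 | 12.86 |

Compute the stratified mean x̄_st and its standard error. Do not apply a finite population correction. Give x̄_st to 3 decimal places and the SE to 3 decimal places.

x̄_st ≈ 33.269, SE ≈ 0.830

x̄_st = Σ W_h x̄_h = (350·41.42 + 1375·29.60 + 750·47.63 + 825·22.87)/3300 = 33.26886
V̂(x̄_st) = Σ W_h² s_h²/n_h, with W_h = N_h/N and N = 3300:
  stratum 1: (350/3300)²·12.39²/45 = 0.0383741
  stratum 2: (1375/3300)²·9.69²/149 = 0.109405
  stratum 3: (750/3300)²·28.25²/93 = 0.44325
  stratum 4: (825/3300)²·12.86²/105 = 0.0984402
V̂(x̄_st) = 0.68947
SE(x̄_st) = √0.68947 = 0.830343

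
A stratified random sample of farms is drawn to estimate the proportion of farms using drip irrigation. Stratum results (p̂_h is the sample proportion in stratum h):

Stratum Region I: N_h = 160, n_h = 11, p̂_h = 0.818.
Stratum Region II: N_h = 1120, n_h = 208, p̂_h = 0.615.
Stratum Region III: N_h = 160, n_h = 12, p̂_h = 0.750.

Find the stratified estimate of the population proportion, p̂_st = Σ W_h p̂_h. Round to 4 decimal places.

N = 1440; stratum weights W_h = N_h/N.
p̂_st = Σ W_h p̂_h = (160·0.818 + 1120·0.615 + 160·0.750)/1440 = 0.65256

p̂_st ≈ 0.6526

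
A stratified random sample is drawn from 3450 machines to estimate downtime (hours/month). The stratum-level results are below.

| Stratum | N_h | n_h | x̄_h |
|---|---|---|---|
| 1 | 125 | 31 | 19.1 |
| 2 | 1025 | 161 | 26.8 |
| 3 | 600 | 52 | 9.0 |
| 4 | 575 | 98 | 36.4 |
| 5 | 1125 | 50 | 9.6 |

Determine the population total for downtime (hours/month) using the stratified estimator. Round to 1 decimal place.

τ̂_st = Σ N_h x̄_h = 125·19.1 + 1025·26.8 + 600·9.0 + 575·36.4 + 1125·9.6 = 66987.5

τ̂_st ≈ 66987.5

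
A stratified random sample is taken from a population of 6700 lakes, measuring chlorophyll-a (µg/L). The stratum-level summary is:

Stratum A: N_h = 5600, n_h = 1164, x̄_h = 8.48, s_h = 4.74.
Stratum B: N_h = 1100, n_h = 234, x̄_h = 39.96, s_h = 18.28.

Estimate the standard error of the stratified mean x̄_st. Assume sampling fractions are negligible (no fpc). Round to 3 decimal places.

SE(x̄_st) ≈ 0.228

V̂(x̄_st) = Σ W_h² s_h²/n_h, with W_h = N_h/N and N = 6700:
  stratum A: (5600/6700)²·4.74²/1164 = 0.0134844
  stratum B: (1100/6700)²·18.28²/234 = 0.0384922
V̂(x̄_st) = 0.0519765
SE(x̄_st) = √0.0519765 = 0.227984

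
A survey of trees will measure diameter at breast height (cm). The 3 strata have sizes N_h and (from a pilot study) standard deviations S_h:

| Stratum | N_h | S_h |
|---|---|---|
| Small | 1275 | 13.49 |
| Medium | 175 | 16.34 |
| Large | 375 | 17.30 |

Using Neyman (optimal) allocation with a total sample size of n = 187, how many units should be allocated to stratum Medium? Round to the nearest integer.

Neyman allocation: n_h = n · N_h S_h / Σ N_i S_i, with n = 187.
  stratum Small: N_h·S_h = 1275·13.49 = 17199.75
  stratum Medium: N_h·S_h = 175·16.34 = 2859.50
  stratum Large: N_h·S_h = 375·17.30 = 6487.50
Σ N_h S_h = 26546.75
n for stratum Medium = 187·2859.50/26546.75 = 20.143 → 20

20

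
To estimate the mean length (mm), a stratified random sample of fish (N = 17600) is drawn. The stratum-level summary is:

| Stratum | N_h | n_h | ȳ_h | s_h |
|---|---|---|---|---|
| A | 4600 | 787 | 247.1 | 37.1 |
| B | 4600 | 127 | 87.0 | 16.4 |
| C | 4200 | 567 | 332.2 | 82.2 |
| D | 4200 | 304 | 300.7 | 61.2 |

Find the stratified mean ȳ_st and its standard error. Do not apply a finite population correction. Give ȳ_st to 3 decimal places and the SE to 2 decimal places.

ȳ_st ≈ 238.355, SE ≈ 1.28

ȳ_st = Σ W_h ȳ_h = (4600·247.1 + 4600·87.0 + 4200·332.2 + 4200·300.7)/17600 = 238.35455
V̂(ȳ_st) = Σ W_h² s_h²/n_h, with W_h = N_h/N and N = 17600:
  stratum A: (4600/17600)²·37.1²/787 = 0.119471
  stratum B: (4600/17600)²·16.4²/127 = 0.144669
  stratum C: (4200/17600)²·82.2²/567 = 0.678631
  stratum D: (4200/17600)²·61.2²/304 = 0.701621
V̂(ȳ_st) = 1.64439
SE(ȳ_st) = √1.64439 = 1.28234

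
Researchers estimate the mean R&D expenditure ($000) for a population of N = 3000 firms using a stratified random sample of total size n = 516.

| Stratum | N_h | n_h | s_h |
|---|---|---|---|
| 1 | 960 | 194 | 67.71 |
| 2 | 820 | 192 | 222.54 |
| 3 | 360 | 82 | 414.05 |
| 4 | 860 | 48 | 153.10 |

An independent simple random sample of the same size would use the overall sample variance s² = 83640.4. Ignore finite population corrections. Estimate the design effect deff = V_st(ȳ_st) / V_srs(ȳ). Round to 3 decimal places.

deff ≈ 0.567

V̂(ȳ_st) = Σ W_h² s_h²/n_h, with W_h = N_h/N and N = 3000:
  stratum 1: (960/3000)²·67.71²/194 = 2.41994
  stratum 2: (820/3000)²·222.54²/192 = 19.2708
  stratum 3: (360/3000)²·414.05²/82 = 30.1061
  stratum 4: (860/3000)²·153.10²/48 = 40.1295
V_st = 91.9263
V_srs = s²/n = 83640.4/516 = 162.094
deff = V_st / V_srs = 91.9263/162.094 = 0.5671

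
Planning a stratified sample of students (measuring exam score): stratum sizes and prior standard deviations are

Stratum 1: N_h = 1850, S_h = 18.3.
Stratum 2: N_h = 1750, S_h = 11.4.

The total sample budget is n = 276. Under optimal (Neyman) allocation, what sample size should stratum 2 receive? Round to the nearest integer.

102

Neyman allocation: n_h = n · N_h S_h / Σ N_i S_i, with n = 276.
  stratum 1: N_h·S_h = 1850·18.3 = 33855.00
  stratum 2: N_h·S_h = 1750·11.4 = 19950.00
Σ N_h S_h = 53805.00
n for stratum 2 = 276·19950.00/53805.00 = 102.336 → 102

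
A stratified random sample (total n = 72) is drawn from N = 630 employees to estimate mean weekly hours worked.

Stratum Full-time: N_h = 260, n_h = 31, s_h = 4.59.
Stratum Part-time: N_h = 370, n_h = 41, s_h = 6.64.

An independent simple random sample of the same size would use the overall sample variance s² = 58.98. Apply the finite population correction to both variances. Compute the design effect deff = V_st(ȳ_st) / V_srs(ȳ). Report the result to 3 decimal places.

deff ≈ 0.595

V̂(ȳ_st) = Σ W_h² (1 − n_h/N_h) s_h²/n_h, with W_h = N_h/N and N = 630:
  stratum Full-time: (260/630)²·(1 − 31/260)·4.59²/31 = 0.101951
  stratum Part-time: (370/630)²·(1 − 41/370)·6.64²/41 = 0.329814
V_st = 0.431765
V_srs = (1 − 72/630)·58.98/72 = 0.725548
deff = V_st / V_srs = 0.431765/0.725548 = 0.5951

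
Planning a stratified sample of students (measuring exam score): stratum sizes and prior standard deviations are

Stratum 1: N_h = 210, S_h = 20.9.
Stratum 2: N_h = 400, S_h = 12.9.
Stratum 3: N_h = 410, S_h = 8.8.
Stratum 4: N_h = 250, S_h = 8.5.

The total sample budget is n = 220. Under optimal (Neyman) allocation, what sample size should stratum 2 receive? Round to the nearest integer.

Neyman allocation: n_h = n · N_h S_h / Σ N_i S_i, with n = 220.
  stratum 1: N_h·S_h = 210·20.9 = 4389.00
  stratum 2: N_h·S_h = 400·12.9 = 5160.00
  stratum 3: N_h·S_h = 410·8.8 = 3608.00
  stratum 4: N_h·S_h = 250·8.5 = 2125.00
Σ N_h S_h = 15282.00
n for stratum 2 = 220·5160.00/15282.00 = 74.283 → 74

74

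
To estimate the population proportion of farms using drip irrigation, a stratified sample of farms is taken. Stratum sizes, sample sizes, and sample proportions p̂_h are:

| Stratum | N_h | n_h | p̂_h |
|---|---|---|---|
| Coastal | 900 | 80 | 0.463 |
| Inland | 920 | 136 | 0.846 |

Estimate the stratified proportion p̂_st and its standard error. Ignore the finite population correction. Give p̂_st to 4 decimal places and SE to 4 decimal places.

N = 1820; stratum weights W_h = N_h/N.
p̂_st = Σ W_h p̂_h = (900·0.463 + 920·0.846)/1820 = 0.65660
V̂(p̂_st) = Σ W_h² p̂_h(1−p̂_h)/(n_h−1):
  stratum Coastal: (900/1820)²·0.463·0.537/79 = 0.00076961
  stratum Inland: (920/1820)²·0.846·0.154/135 = 0.000246598
V̂(p̂_st) = 0.00101621; SE = √V̂ = 0.031878

p̂_st ≈ 0.6566, SE ≈ 0.0319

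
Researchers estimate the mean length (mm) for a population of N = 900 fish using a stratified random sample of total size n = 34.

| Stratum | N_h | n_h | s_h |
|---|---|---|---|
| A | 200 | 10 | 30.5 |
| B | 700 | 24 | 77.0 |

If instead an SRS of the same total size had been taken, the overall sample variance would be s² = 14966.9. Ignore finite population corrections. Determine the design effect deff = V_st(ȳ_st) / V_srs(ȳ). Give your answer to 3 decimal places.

deff ≈ 0.350

V̂(ȳ_st) = Σ W_h² s_h²/n_h, with W_h = N_h/N and N = 900:
  stratum A: (200/900)²·30.5²/10 = 4.59383
  stratum B: (700/900)²·77.0²/24 = 149.445
V_st = 154.039
V_srs = s²/n = 14966.9/34 = 440.203
deff = V_st / V_srs = 154.039/440.203 = 0.3499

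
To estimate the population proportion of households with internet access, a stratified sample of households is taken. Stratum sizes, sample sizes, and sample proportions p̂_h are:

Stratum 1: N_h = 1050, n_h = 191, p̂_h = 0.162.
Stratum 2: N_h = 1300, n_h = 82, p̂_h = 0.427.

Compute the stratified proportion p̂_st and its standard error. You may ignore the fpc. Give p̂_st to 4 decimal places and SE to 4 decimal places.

N = 2350; stratum weights W_h = N_h/N.
p̂_st = Σ W_h p̂_h = (1050·0.162 + 1300·0.427)/2350 = 0.30860
V̂(p̂_st) = Σ W_h² p̂_h(1−p̂_h)/(n_h−1):
  stratum 1: (1050/2350)²·0.162·0.838/190 = 0.000142642
  stratum 2: (1300/2350)²·0.427·0.573/81 = 0.000924376
V̂(p̂_st) = 0.00106702; SE = √V̂ = 0.0326652

p̂_st ≈ 0.3086, SE ≈ 0.0327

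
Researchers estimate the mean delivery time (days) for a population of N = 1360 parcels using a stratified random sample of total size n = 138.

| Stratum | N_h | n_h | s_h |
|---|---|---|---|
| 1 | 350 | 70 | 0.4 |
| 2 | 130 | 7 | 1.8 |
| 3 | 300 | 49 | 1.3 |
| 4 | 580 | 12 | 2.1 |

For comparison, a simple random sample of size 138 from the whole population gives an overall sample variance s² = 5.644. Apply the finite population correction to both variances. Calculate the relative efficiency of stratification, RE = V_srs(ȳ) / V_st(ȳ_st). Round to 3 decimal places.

V̂(ȳ_st) = Σ W_h² (1 − n_h/N_h) s_h²/n_h, with W_h = N_h/N and N = 1360:
  stratum 1: (350/1360)²·(1 − 70/350)·0.4²/70 = 0.000121107
  stratum 2: (130/1360)²·(1 − 7/130)·1.8²/7 = 0.00400145
  stratum 3: (300/1360)²·(1 − 49/300)·1.3²/49 = 0.00140413
  stratum 4: (580/1360)²·(1 − 12/580)·2.1²/12 = 0.065457
V_st = 0.0709837
V_srs = (1 − 138/1360)·5.644/138 = 0.0367486
Relative efficiency = V_srs / V_st = 0.0367486/0.0709837 = 0.5177

RE ≈ 0.518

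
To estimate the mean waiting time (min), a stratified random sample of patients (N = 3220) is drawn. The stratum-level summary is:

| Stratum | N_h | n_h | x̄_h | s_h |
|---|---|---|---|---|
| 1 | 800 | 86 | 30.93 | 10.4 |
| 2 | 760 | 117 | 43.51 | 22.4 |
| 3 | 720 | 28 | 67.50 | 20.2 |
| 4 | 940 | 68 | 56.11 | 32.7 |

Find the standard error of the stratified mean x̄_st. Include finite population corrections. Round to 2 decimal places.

V̂(x̄_st) = Σ W_h² (1 − n_h/N_h) s_h²/n_h, with W_h = N_h/N and N = 3220:
  stratum 1: (800/3220)²·(1 − 86/800)·10.4²/86 = 0.0692859
  stratum 2: (760/3220)²·(1 − 117/760)·22.4²/117 = 0.202126
  stratum 3: (720/3220)²·(1 − 28/720)·20.2²/28 = 0.70028
  stratum 4: (940/3220)²·(1 − 68/940)·32.7²/68 = 1.24314
V̂(x̄_st) = 2.21483
SE(x̄_st) = √2.21483 = 1.48823

SE(x̄_st) ≈ 1.49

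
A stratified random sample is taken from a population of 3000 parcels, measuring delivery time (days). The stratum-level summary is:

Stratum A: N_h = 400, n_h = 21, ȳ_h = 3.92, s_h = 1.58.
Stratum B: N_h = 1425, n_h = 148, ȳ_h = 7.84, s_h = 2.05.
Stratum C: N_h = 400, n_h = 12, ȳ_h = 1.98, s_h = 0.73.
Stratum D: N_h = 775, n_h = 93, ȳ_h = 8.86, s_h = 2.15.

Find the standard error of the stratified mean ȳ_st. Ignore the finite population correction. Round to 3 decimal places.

V̂(ȳ_st) = Σ W_h² s_h²/n_h, with W_h = N_h/N and N = 3000:
  stratum A: (400/3000)²·1.58²/21 = 0.00211335
  stratum B: (1425/3000)²·2.05²/148 = 0.00640668
  stratum C: (400/3000)²·0.73²/12 = 0.000789481
  stratum D: (775/3000)²·2.15²/93 = 0.00331707
V̂(ȳ_st) = 0.0126266
SE(ȳ_st) = √0.0126266 = 0.112368

SE(ȳ_st) ≈ 0.112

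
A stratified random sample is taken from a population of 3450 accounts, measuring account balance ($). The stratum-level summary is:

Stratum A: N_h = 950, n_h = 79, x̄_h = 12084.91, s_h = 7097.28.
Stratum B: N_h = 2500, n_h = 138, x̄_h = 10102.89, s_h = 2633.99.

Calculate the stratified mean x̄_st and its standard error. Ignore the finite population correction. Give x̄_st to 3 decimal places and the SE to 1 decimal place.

x̄_st ≈ 10648.664, SE ≈ 273.4

x̄_st = Σ W_h x̄_h = (950·12084.91 + 2500·10102.89)/3450 = 10648.66362
V̂(x̄_st) = Σ W_h² s_h²/n_h, with W_h = N_h/N and N = 3450:
  stratum A: (950/3450)²·7097.28²/79 = 48346.6
  stratum B: (2500/3450)²·2633.99²/138 = 26399.2
V̂(x̄_st) = 74745.8
SE(x̄_st) = √74745.8 = 273.397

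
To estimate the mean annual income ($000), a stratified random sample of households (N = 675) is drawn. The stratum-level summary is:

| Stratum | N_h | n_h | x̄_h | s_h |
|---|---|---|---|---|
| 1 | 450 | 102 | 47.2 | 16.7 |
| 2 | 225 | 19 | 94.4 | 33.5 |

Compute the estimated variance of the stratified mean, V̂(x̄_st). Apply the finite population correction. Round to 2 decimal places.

V̂(x̄_st) = Σ W_h² (1 − n_h/N_h) s_h²/n_h, with W_h = N_h/N and N = 675:
  stratum 1: (450/675)²·(1 − 102/450)·16.7²/102 = 0.93976
  stratum 2: (225/675)²·(1 − 19/225)·33.5²/19 = 6.00867
V̂(x̄_st) = 6.94843

V̂(x̄_st) ≈ 6.95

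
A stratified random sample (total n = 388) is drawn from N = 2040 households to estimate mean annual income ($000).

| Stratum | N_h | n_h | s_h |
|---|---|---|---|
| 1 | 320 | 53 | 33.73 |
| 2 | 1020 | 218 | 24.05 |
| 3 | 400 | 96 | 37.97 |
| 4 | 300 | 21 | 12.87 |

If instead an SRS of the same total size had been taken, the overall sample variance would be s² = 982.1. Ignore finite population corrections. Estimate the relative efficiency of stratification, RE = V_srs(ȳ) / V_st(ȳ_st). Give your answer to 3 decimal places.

V̂(ȳ_st) = Σ W_h² s_h²/n_h, with W_h = N_h/N and N = 2040:
  stratum 1: (320/2040)²·33.73²/53 = 0.528198
  stratum 2: (1020/2040)²·24.05²/218 = 0.663306
  stratum 3: (400/2040)²·37.97²/96 = 0.57739
  stratum 4: (300/2040)²·12.87²/21 = 0.170577
V_st = 1.93947
V_srs = s²/n = 982.1/388 = 2.53119
Relative efficiency = V_srs / V_st = 2.53119/1.93947 = 1.3051

RE ≈ 1.305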